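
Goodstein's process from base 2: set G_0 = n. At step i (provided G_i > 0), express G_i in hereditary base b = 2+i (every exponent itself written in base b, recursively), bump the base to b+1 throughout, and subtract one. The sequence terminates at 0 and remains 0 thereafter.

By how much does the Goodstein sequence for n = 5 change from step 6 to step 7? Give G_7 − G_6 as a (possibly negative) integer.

G_0=5  [base 2] 2^2 + 1  →[2↦3]→  3^3 + 1 = 28  −1 ⇒ G_1=27
G_1=27  [base 3] 3^3  →[3↦4]→  4^4 = 256  −1 ⇒ G_2=255
G_2=255  [base 4] 3·4^3 + 3·4^2 + 3·4 + 3  →[4↦5]→  3·5^3 + 3·5^2 + 3·5 + 3 = 468  −1 ⇒ G_3=467
G_3=467  [base 5] 3·5^3 + 3·5^2 + 3·5 + 2  →[5↦6]→  3·6^3 + 3·6^2 + 3·6 + 2 = 776  −1 ⇒ G_4=775
G_4=775  [base 6] 3·6^3 + 3·6^2 + 3·6 + 1  →[6↦7]→  3·7^3 + 3·7^2 + 3·7 + 1 = 1198  −1 ⇒ G_5=1197
G_5=1197  [base 7] 3·7^3 + 3·7^2 + 3·7  →[7↦8]→  3·8^3 + 3·8^2 + 3·8 = 1752  −1 ⇒ G_6=1751
G_6=1751  [base 8] 3·8^3 + 3·8^2 + 2·8 + 7  →[8↦9]→  3·9^3 + 3·9^2 + 2·9 + 7 = 2455  −1 ⇒ G_7=2454

703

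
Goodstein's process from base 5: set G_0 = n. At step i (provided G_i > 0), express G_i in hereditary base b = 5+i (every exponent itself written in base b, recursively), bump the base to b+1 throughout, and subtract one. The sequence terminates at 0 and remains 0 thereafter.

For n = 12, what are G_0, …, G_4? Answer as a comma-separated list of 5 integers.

[0] 12 ≡ 2·5 + 2 (base 5). Lift 6: 14. −1: 13.
[1] 13 ≡ 2·6 + 1 (base 6). Lift 7: 15. −1: 14.
[2] 14 ≡ 2·7 (base 7). Lift 8: 16. −1: 15.
[3] 15 ≡ 8 + 7 (base 8). Lift 9: 16. −1: 15.

12, 13, 14, 15, 15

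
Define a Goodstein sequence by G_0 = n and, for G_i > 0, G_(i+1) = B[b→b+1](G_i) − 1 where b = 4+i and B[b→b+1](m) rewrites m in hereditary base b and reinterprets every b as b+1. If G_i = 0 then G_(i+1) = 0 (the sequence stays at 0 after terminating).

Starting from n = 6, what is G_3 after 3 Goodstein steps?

(0) 6|_4 = 4 + 2 ↦ 5 + 2|_5 = 7 ⇒ 6
(1) 6|_5 = 5 + 1 ↦ 6 + 1|_6 = 7 ⇒ 6
(2) 6|_6 = 6 ↦ 7|_7 = 7 ⇒ 6
(3) 6|_7 = 6 ↦ 6|_8 = 6 ⇒ 5

6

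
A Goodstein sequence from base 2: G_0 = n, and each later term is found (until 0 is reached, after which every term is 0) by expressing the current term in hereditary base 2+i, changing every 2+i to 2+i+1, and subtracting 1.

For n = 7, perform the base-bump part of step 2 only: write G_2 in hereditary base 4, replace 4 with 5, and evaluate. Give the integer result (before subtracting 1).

(0) 7|_2 = 2^2 + 2 + 1 ↦ 3^3 + 3 + 1|_3 = 31 ⇒ 30
(1) 30|_3 = 3^3 + 3 ↦ 4^4 + 4|_4 = 260 ⇒ 259

3128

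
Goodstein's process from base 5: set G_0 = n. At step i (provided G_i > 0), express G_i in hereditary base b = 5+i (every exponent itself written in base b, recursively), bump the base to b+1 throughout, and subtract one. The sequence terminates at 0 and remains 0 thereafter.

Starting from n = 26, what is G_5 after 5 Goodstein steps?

base 5: 26 = 5^2 + 1; at 6: 6^2 + 1 = 37; next = 36
base 6: 36 = 6^2; at 7: 7^2 = 49; next = 48
base 7: 48 = 6·7 + 6; at 8: 6·8 + 6 = 54; next = 53
base 8: 53 = 6·8 + 5; at 9: 6·9 + 5 = 59; next = 58
base 9: 58 = 6·9 + 4; at 10: 6·10 + 4 = 64; next = 63
base 10: 63 = 6·10 + 3; at 11: 6·11 + 3 = 69; next = 68

63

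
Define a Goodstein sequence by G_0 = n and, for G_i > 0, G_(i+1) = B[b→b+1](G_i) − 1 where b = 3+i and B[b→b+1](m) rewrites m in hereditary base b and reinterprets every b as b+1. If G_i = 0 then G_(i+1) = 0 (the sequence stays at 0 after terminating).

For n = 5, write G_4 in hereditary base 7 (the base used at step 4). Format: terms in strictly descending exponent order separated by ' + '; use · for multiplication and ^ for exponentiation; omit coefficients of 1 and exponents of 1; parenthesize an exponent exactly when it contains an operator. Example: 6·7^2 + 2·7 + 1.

step 0: 5 = 3 + 2; sub 4 for 3: 4 + 2; = 6; G_1 = 6−1 = 5
step 1: 5 = 4 + 1; sub 5 for 4: 5 + 1; = 6; G_2 = 6−1 = 5
step 2: 5 = 5; sub 6 for 5: 6; = 6; G_3 = 6−1 = 5
step 3: 5 = 5; sub 7 for 6: 5; = 5; G_4 = 5−1 = 4
step 4: 4 = 4; sub 8 for 7: 4; = 4; G_5 = 4−1 = 3

4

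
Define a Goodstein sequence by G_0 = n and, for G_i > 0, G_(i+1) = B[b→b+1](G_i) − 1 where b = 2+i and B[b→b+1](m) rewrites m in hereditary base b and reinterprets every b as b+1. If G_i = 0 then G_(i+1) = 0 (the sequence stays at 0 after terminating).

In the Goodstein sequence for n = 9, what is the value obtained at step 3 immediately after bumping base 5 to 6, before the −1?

140744

G_0 = 9. HB_2(9) = 2^(2 + 1) + 1. Bump = 82. G_1 = 81.
G_1 = 81. HB_3(81) = 3^(3 + 1). Bump = 1024. G_2 = 1023.
G_2 = 1023. HB_4(1023) = 3·4^4 + 3·4^3 + 3·4^2 + 3·4 + 3. Bump = 9843. G_3 = 9842.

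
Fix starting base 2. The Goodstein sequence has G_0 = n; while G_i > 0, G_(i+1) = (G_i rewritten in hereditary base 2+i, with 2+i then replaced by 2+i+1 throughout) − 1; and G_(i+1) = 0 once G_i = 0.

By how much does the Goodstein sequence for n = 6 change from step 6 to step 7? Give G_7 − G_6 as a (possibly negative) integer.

144904

6 —HB2→ 2^2 + 2 —bump→ 3^3 + 3 = 30 —(−1)→ 29
29 —HB3→ 3^3 + 2 —bump→ 4^4 + 2 = 258 —(−1)→ 257
257 —HB4→ 4^4 + 1 —bump→ 5^5 + 1 = 3126 —(−1)→ 3125
3125 —HB5→ 5^5 —bump→ 6^6 = 46656 —(−1)→ 46655
46655 —HB6→ 5·6^5 + 5·6^4 + 5·6^3 + 5·6^2 + 5·6 + 5 —bump→ 5·7^5 + 5·7^4 + 5·7^3 + 5·7^2 + 5·7 + 5 = 98040 —(−1)→ 98039
98039 —HB7→ 5·7^5 + 5·7^4 + 5·7^3 + 5·7^2 + 5·7 + 4 —bump→ 5·8^5 + 5·8^4 + 5·8^3 + 5·8^2 + 5·8 + 4 = 187244 —(−1)→ 187243
187243 —HB8→ 5·8^5 + 5·8^4 + 5·8^3 + 5·8^2 + 5·8 + 3 —bump→ 5·9^5 + 5·9^4 + 5·9^3 + 5·9^2 + 5·9 + 3 = 332148 —(−1)→ 332147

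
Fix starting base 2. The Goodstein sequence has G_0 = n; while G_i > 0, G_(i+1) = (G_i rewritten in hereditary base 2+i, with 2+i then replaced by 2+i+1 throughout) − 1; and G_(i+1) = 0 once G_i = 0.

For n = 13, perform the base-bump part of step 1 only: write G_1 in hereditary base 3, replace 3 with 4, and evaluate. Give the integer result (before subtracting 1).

13 —HB2→ 2^(2 + 1) + 2^2 + 1 —bump→ 3^(3 + 1) + 3^3 + 1 = 109 —(−1)→ 108
108 —HB3→ 3^(3 + 1) + 3^3 —bump→ 4^(4 + 1) + 4^4 = 1280 —(−1)→ 1279

1280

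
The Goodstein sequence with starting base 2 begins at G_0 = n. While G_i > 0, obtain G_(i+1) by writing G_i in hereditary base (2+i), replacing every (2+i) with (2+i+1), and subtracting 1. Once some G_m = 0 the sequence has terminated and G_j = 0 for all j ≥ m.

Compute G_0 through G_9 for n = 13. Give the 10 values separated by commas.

G_0=13  [base 2] 2^(2 + 1) + 2^2 + 1  →[2↦3]→  3^(3 + 1) + 3^3 + 1 = 109  −1 ⇒ G_1=108
G_1=108  [base 3] 3^(3 + 1) + 3^3  →[3↦4]→  4^(4 + 1) + 4^4 = 1280  −1 ⇒ G_2=1279
G_2=1279  [base 4] 4^(4 + 1) + 3·4^3 + 3·4^2 + 3·4 + 3  →[4↦5]→  5^(5 + 1) + 3·5^3 + 3·5^2 + 3·5 + 3 = 16093  −1 ⇒ G_3=16092
G_3=16092  [base 5] 5^(5 + 1) + 3·5^3 + 3·5^2 + 3·5 + 2  →[5↦6]→  6^(6 + 1) + 3·6^3 + 3·6^2 + 3·6 + 2 = 280712  −1 ⇒ G_4=280711
G_4=280711  [base 6] 6^(6 + 1) + 3·6^3 + 3·6^2 + 3·6 + 1  →[6↦7]→  7^(7 + 1) + 3·7^3 + 3·7^2 + 3·7 + 1 = 5765999  −1 ⇒ G_5=5765998
G_5=5765998  [base 7] 7^(7 + 1) + 3·7^3 + 3·7^2 + 3·7  →[7↦8]→  8^(8 + 1) + 3·8^3 + 3·8^2 + 3·8 = 134219480  −1 ⇒ G_6=134219479
G_6=134219479  [base 8] 8^(8 + 1) + 3·8^3 + 3·8^2 + 2·8 + 7  →[8↦9]→  9^(9 + 1) + 3·9^3 + 3·9^2 + 2·9 + 7 = 3486786856  −1 ⇒ G_7=3486786855
G_7=3486786855  [base 9] 9^(9 + 1) + 3·9^3 + 3·9^2 + 2·9 + 6  →[9↦10]→  10^(10 + 1) + 3·10^3 + 3·10^2 + 2·10 + 6 = 100000003326  −1 ⇒ G_8=100000003325
G_8=100000003325  [base 10] 10^(10 + 1) + 3·10^3 + 3·10^2 + 2·10 + 5  →[10↦11]→  11^(11 + 1) + 3·11^3 + 3·11^2 + 2·11 + 5 = 3138428381104  −1 ⇒ G_9=3138428381103

13, 108, 1279, 16092, 280711, 5765998, 134219479, 3486786855, 100000003325, 3138428381103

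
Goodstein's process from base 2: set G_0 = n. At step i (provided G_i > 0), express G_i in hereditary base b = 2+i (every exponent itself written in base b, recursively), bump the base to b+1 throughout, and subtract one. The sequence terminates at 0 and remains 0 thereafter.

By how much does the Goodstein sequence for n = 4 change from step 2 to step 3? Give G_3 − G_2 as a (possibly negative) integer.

base 2: 4 = 2^2; at 3: 3^3 = 27; next = 26
base 3: 26 = 2·3^2 + 2·3 + 2; at 4: 2·4^2 + 2·4 + 2 = 42; next = 41
base 4: 41 = 2·4^2 + 2·4 + 1; at 5: 2·5^2 + 2·5 + 1 = 61; next = 60

19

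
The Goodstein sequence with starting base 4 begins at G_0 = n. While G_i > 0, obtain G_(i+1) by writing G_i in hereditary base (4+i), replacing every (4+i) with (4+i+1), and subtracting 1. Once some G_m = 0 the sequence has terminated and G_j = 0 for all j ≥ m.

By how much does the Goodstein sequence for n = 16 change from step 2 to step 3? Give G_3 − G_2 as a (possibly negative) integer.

(0) 16|_4 = 4^2 ↦ 5^2|_5 = 25 ⇒ 24
(1) 24|_5 = 4·5 + 4 ↦ 4·6 + 4|_6 = 28 ⇒ 27
(2) 27|_6 = 4·6 + 3 ↦ 4·7 + 3|_7 = 31 ⇒ 30

3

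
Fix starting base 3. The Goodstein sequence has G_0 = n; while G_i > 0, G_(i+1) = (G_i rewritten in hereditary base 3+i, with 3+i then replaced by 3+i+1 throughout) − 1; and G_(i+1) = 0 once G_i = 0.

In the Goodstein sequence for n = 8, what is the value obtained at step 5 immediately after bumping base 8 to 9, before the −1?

base 3: 8 = 2·3 + 2; at 4: 2·4 + 2 = 10; next = 9
base 4: 9 = 2·4 + 1; at 5: 2·5 + 1 = 11; next = 10
base 5: 10 = 2·5; at 6: 2·6 = 12; next = 11
base 6: 11 = 6 + 5; at 7: 7 + 5 = 12; next = 11
base 7: 11 = 7 + 4; at 8: 8 + 4 = 12; next = 11

12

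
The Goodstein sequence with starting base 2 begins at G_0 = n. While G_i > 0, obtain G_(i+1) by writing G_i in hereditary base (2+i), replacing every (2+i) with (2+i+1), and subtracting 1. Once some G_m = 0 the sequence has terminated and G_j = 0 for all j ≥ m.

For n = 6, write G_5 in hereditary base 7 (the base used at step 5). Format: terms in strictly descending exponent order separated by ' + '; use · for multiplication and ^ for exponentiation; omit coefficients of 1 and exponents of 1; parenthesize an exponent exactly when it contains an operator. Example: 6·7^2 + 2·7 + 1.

G_0 = 6. HB_2(6) = 2^2 + 2. Bump = 30. G_1 = 29.
G_1 = 29. HB_3(29) = 3^3 + 2. Bump = 258. G_2 = 257.
G_2 = 257. HB_4(257) = 4^4 + 1. Bump = 3126. G_3 = 3125.
G_3 = 3125. HB_5(3125) = 5^5. Bump = 46656. G_4 = 46655.
G_4 = 46655. HB_6(46655) = 5·6^5 + 5·6^4 + 5·6^3 + 5·6^2 + 5·6 + 5. Bump = 98040. G_5 = 98039.
G_5 = 98039. HB_7(98039) = 5·7^5 + 5·7^4 + 5·7^3 + 5·7^2 + 5·7 + 4. Bump = 187244. G_6 = 187243.

5·7^5 + 5·7^4 + 5·7^3 + 5·7^2 + 5·7 + 4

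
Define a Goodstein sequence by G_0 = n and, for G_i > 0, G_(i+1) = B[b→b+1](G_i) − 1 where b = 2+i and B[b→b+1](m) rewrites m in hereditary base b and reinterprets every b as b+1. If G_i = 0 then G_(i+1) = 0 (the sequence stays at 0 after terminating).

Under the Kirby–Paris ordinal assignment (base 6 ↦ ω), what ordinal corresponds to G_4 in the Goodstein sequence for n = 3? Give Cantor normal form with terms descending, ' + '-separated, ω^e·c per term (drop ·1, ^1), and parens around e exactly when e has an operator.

1

[0] 3 ≡ 2 + 1 (base 2). Lift 3: 4. −1: 3.
[1] 3 ≡ 3 (base 3). Lift 4: 4. −1: 3.
[2] 3 ≡ 3 (base 4). Lift 5: 3. −1: 2.
[3] 2 ≡ 2 (base 5). Lift 6: 2. −1: 1.
[4] 1 ≡ 1 (base 6). Lift 7: 1. −1: 0.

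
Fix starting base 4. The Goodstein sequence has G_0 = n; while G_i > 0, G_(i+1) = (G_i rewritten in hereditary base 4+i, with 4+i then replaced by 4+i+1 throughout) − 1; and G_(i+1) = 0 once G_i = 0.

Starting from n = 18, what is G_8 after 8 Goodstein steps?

73

G_0 = 18. HB_4(18) = 4^2 + 2. Bump = 27. G_1 = 26.
G_1 = 26. HB_5(26) = 5^2 + 1. Bump = 37. G_2 = 36.
G_2 = 36. HB_6(36) = 6^2. Bump = 49. G_3 = 48.
G_3 = 48. HB_7(48) = 6·7 + 6. Bump = 54. G_4 = 53.
G_4 = 53. HB_8(53) = 6·8 + 5. Bump = 59. G_5 = 58.
G_5 = 58. HB_9(58) = 6·9 + 4. Bump = 64. G_6 = 63.
G_6 = 63. HB_10(63) = 6·10 + 3. Bump = 69. G_7 = 68.
G_7 = 68. HB_11(68) = 6·11 + 2. Bump = 74. G_8 = 73.
G_8 = 73. HB_12(73) = 6·12 + 1. Bump = 79. G_9 = 78.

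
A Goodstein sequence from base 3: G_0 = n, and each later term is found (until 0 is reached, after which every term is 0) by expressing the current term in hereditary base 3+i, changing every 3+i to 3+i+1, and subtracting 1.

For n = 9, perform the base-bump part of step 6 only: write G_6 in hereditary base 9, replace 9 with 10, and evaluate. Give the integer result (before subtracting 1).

[0] 9 ≡ 3^2 (base 3). Lift 4: 16. −1: 15.
[1] 15 ≡ 3·4 + 3 (base 4). Lift 5: 18. −1: 17.
[2] 17 ≡ 3·5 + 2 (base 5). Lift 6: 20. −1: 19.
[3] 19 ≡ 3·6 + 1 (base 6). Lift 7: 22. −1: 21.
[4] 21 ≡ 3·7 (base 7). Lift 8: 24. −1: 23.
[5] 23 ≡ 2·8 + 7 (base 8). Lift 9: 25. −1: 24.
[6] 24 ≡ 2·9 + 6 (base 9). Lift 10: 26. −1: 25.

26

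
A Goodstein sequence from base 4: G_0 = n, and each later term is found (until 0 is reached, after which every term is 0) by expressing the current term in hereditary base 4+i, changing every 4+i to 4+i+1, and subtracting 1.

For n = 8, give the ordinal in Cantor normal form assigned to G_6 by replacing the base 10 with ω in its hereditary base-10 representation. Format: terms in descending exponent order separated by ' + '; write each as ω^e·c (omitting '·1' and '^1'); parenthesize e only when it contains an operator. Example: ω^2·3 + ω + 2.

8 —HB4→ 2·4 —bump→ 2·5 = 10 —(−1)→ 9
9 —HB5→ 5 + 4 —bump→ 6 + 4 = 10 —(−1)→ 9
9 —HB6→ 6 + 3 —bump→ 7 + 3 = 10 —(−1)→ 9
9 —HB7→ 7 + 2 —bump→ 8 + 2 = 10 —(−1)→ 9
9 —HB8→ 8 + 1 —bump→ 9 + 1 = 10 —(−1)→ 9
9 —HB9→ 9 —bump→ 10 = 10 —(−1)→ 9
9 —HB10→ 9 —bump→ 9 = 9 —(−1)→ 8

9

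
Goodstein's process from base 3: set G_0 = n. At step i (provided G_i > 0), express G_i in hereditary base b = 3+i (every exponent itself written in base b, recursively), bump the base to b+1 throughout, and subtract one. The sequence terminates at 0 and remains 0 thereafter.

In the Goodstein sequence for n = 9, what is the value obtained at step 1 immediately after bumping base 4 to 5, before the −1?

18

i=0: 9 = 3^2 (b=3); 3→4: 4^2 = 16; 16−1 = 15
i=1: 15 = 3·4 + 3 (b=4); 4→5: 3·5 + 3 = 18; 18−1 = 17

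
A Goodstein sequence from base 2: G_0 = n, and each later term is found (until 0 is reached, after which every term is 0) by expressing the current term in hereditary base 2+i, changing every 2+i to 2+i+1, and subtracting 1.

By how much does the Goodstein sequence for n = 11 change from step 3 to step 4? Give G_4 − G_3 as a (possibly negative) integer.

11 —HB2→ 2^(2 + 1) + 2 + 1 —bump→ 3^(3 + 1) + 3 + 1 = 85 —(−1)→ 84
84 —HB3→ 3^(3 + 1) + 3 —bump→ 4^(4 + 1) + 4 = 1028 —(−1)→ 1027
1027 —HB4→ 4^(4 + 1) + 3 —bump→ 5^(5 + 1) + 3 = 15628 —(−1)→ 15627
15627 —HB5→ 5^(5 + 1) + 2 —bump→ 6^(6 + 1) + 2 = 279938 —(−1)→ 279937

264310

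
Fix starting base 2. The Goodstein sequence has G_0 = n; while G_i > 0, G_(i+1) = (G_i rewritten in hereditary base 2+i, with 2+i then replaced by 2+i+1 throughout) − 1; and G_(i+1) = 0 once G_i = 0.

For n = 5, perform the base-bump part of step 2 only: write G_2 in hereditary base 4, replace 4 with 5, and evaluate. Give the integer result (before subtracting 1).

step 0: 5 = 2^2 + 1; sub 3 for 2: 3^3 + 1; = 28; G_1 = 28−1 = 27
step 1: 27 = 3^3; sub 4 for 3: 4^4; = 256; G_2 = 256−1 = 255
step 2: 255 = 3·4^3 + 3·4^2 + 3·4 + 3; sub 5 for 4: 3·5^3 + 3·5^2 + 3·5 + 3; = 468; G_3 = 468−1 = 467

468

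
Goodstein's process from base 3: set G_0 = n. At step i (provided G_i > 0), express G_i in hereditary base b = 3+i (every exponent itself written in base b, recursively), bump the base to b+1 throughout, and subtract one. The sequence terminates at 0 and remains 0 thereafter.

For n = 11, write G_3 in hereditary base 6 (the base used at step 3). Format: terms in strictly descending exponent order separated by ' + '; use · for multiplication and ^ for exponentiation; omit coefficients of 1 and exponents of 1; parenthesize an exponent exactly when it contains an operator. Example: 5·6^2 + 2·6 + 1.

G_0 = 11. HB_3(11) = 3^2 + 2. Bump = 18. G_1 = 17.
G_1 = 17. HB_4(17) = 4^2 + 1. Bump = 26. G_2 = 25.
G_2 = 25. HB_5(25) = 5^2. Bump = 36. G_3 = 35.
G_3 = 35. HB_6(35) = 5·6 + 5. Bump = 40. G_4 = 39.

5·6 + 5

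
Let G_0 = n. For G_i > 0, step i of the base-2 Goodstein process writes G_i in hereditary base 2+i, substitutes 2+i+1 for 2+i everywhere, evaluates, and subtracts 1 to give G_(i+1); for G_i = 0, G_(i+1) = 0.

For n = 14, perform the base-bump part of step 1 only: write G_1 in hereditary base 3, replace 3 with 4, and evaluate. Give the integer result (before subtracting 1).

i=0: 14 = 2^(2 + 1) + 2^2 + 2 (b=2); 2→3: 3^(3 + 1) + 3^3 + 3 = 111; 111−1 = 110
i=1: 110 = 3^(3 + 1) + 3^3 + 2 (b=3); 3→4: 4^(4 + 1) + 4^4 + 2 = 1282; 1282−1 = 1281

1282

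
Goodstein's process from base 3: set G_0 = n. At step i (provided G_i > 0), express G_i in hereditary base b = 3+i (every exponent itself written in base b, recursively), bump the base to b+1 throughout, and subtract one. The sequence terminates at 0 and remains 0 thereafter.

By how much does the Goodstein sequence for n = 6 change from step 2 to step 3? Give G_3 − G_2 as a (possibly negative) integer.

0

step 0: 6 = 2·3; sub 4 for 3: 2·4; = 8; G_1 = 8−1 = 7
step 1: 7 = 4 + 3; sub 5 for 4: 5 + 3; = 8; G_2 = 8−1 = 7
step 2: 7 = 5 + 2; sub 6 for 5: 6 + 2; = 8; G_3 = 8−1 = 7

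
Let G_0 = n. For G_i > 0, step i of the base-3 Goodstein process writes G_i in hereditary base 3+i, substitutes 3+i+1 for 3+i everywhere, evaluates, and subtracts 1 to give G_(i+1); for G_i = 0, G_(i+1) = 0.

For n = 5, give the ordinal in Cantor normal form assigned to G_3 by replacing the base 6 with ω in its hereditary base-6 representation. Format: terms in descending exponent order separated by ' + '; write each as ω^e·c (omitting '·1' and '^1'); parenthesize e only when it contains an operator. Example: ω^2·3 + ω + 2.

base 3: 5 = 3 + 2; at 4: 4 + 2 = 6; next = 5
base 4: 5 = 4 + 1; at 5: 5 + 1 = 6; next = 5
base 5: 5 = 5; at 6: 6 = 6; next = 5
base 6: 5 = 5; at 7: 5 = 5; next = 4

5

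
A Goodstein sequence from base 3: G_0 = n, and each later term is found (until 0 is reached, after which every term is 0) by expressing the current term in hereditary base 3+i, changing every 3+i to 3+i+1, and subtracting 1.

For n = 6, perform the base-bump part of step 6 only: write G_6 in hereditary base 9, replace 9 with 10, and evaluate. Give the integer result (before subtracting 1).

G_0=6  [base 3] 2·3  →[3↦4]→  2·4 = 8  −1 ⇒ G_1=7
G_1=7  [base 4] 4 + 3  →[4↦5]→  5 + 3 = 8  −1 ⇒ G_2=7
G_2=7  [base 5] 5 + 2  →[5↦6]→  6 + 2 = 8  −1 ⇒ G_3=7
G_3=7  [base 6] 6 + 1  →[6↦7]→  7 + 1 = 8  −1 ⇒ G_4=7
G_4=7  [base 7] 7  →[7↦8]→  8 = 8  −1 ⇒ G_5=7
G_5=7  [base 8] 7  →[8↦9]→  7 = 7  −1 ⇒ G_6=6

6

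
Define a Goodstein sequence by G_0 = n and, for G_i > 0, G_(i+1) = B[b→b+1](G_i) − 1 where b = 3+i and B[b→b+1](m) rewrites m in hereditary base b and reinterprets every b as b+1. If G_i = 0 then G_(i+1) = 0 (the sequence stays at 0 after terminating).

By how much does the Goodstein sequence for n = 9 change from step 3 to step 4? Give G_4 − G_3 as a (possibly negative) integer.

2

G_0=9  [base 3] 3^2  →[3↦4]→  4^2 = 16  −1 ⇒ G_1=15
G_1=15  [base 4] 3·4 + 3  →[4↦5]→  3·5 + 3 = 18  −1 ⇒ G_2=17
G_2=17  [base 5] 3·5 + 2  →[5↦6]→  3·6 + 2 = 20  −1 ⇒ G_3=19
G_3=19  [base 6] 3·6 + 1  →[6↦7]→  3·7 + 1 = 22  −1 ⇒ G_4=21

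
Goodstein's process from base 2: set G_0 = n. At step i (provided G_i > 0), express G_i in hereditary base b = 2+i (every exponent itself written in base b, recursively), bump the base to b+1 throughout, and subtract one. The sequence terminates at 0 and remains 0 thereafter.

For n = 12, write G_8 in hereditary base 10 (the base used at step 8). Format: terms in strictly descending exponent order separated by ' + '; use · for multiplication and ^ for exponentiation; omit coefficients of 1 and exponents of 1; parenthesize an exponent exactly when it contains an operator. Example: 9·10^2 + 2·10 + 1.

10^(10 + 1) + 2·10^2 + 10 + 1

(0) 12|_2 = 2^(2 + 1) + 2^2 ↦ 3^(3 + 1) + 3^3|_3 = 108 ⇒ 107
(1) 107|_3 = 3^(3 + 1) + 2·3^2 + 2·3 + 2 ↦ 4^(4 + 1) + 2·4^2 + 2·4 + 2|_4 = 1066 ⇒ 1065
(2) 1065|_4 = 4^(4 + 1) + 2·4^2 + 2·4 + 1 ↦ 5^(5 + 1) + 2·5^2 + 2·5 + 1|_5 = 15686 ⇒ 15685
(3) 15685|_5 = 5^(5 + 1) + 2·5^2 + 2·5 ↦ 6^(6 + 1) + 2·6^2 + 2·6|_6 = 280020 ⇒ 280019
(4) 280019|_6 = 6^(6 + 1) + 2·6^2 + 6 + 5 ↦ 7^(7 + 1) + 2·7^2 + 7 + 5|_7 = 5764911 ⇒ 5764910
(5) 5764910|_7 = 7^(7 + 1) + 2·7^2 + 7 + 4 ↦ 8^(8 + 1) + 2·8^2 + 8 + 4|_8 = 134217868 ⇒ 134217867
(6) 134217867|_8 = 8^(8 + 1) + 2·8^2 + 8 + 3 ↦ 9^(9 + 1) + 2·9^2 + 9 + 3|_9 = 3486784575 ⇒ 3486784574
(7) 3486784574|_9 = 9^(9 + 1) + 2·9^2 + 9 + 2 ↦ 10^(10 + 1) + 2·10^2 + 10 + 2|_10 = 100000000212 ⇒ 100000000211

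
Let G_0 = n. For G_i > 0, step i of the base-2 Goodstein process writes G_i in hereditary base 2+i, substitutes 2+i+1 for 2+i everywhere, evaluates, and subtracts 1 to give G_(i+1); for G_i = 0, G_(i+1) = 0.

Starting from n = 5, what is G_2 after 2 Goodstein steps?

255

base 2: 5 = 2^2 + 1; at 3: 3^3 + 1 = 28; next = 27
base 3: 27 = 3^3; at 4: 4^4 = 256; next = 255
base 4: 255 = 3·4^3 + 3·4^2 + 3·4 + 3; at 5: 3·5^3 + 3·5^2 + 3·5 + 3 = 468; next = 467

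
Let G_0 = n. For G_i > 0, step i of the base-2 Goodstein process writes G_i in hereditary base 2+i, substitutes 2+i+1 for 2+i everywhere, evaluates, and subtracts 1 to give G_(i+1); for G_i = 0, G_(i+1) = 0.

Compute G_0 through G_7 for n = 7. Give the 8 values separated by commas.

7, 30, 259, 3127, 46657, 823543, 16777215, 37665879

G_0=7  [base 2] 2^2 + 2 + 1  →[2↦3]→  3^3 + 3 + 1 = 31  −1 ⇒ G_1=30
G_1=30  [base 3] 3^3 + 3  →[3↦4]→  4^4 + 4 = 260  −1 ⇒ G_2=259
G_2=259  [base 4] 4^4 + 3  →[4↦5]→  5^5 + 3 = 3128  −1 ⇒ G_3=3127
G_3=3127  [base 5] 5^5 + 2  →[5↦6]→  6^6 + 2 = 46658  −1 ⇒ G_4=46657
G_4=46657  [base 6] 6^6 + 1  →[6↦7]→  7^7 + 1 = 823544  −1 ⇒ G_5=823543
G_5=823543  [base 7] 7^7  →[7↦8]→  8^8 = 16777216  −1 ⇒ G_6=16777215
G_6=16777215  [base 8] 7·8^7 + 7·8^6 + 7·8^5 + 7·8^4 + 7·8^3 + 7·8^2 + 7·8 + 7  →[8↦9]→  7·9^7 + 7·9^6 + 7·9^5 + 7·9^4 + 7·9^3 + 7·9^2 + 7·9 + 7 = 37665880  −1 ⇒ G_7=37665879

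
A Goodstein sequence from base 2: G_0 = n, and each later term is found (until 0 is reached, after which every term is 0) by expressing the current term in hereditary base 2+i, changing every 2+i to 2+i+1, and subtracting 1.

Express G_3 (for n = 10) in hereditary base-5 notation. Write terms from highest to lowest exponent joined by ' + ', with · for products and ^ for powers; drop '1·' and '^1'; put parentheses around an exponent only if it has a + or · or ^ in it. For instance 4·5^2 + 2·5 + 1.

G_0=10  [base 2] 2^(2 + 1) + 2  →[2↦3]→  3^(3 + 1) + 3 = 84  −1 ⇒ G_1=83
G_1=83  [base 3] 3^(3 + 1) + 2  →[3↦4]→  4^(4 + 1) + 2 = 1026  −1 ⇒ G_2=1025
G_2=1025  [base 4] 4^(4 + 1) + 1  →[4↦5]→  5^(5 + 1) + 1 = 15626  −1 ⇒ G_3=15625

5^(5 + 1)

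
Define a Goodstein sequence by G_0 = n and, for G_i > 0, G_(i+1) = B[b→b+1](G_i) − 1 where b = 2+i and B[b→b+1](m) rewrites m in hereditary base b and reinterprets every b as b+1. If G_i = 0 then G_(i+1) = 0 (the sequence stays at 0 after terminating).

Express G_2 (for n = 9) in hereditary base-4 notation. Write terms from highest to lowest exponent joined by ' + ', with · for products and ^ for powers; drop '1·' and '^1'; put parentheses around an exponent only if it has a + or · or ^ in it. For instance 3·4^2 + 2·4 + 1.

3·4^4 + 3·4^3 + 3·4^2 + 3·4 + 3

G_0 = 9. HB_2(9) = 2^(2 + 1) + 1. Bump = 82. G_1 = 81.
G_1 = 81. HB_3(81) = 3^(3 + 1). Bump = 1024. G_2 = 1023.
G_2 = 1023. HB_4(1023) = 3·4^4 + 3·4^3 + 3·4^2 + 3·4 + 3. Bump = 9843. G_3 = 9842.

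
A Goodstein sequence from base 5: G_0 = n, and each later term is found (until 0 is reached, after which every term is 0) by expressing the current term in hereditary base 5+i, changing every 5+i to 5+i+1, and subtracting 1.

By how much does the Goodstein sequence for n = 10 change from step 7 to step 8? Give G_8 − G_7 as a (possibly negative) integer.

10 —HB5→ 2·5 —bump→ 2·6 = 12 —(−1)→ 11
11 —HB6→ 6 + 5 —bump→ 7 + 5 = 12 —(−1)→ 11
11 —HB7→ 7 + 4 —bump→ 8 + 4 = 12 —(−1)→ 11
11 —HB8→ 8 + 3 —bump→ 9 + 3 = 12 —(−1)→ 11
11 —HB9→ 9 + 2 —bump→ 10 + 2 = 12 —(−1)→ 11
11 —HB10→ 10 + 1 —bump→ 11 + 1 = 12 —(−1)→ 11
11 —HB11→ 11 —bump→ 12 = 12 —(−1)→ 11
11 —HB12→ 11 —bump→ 11 = 11 —(−1)→ 10

-1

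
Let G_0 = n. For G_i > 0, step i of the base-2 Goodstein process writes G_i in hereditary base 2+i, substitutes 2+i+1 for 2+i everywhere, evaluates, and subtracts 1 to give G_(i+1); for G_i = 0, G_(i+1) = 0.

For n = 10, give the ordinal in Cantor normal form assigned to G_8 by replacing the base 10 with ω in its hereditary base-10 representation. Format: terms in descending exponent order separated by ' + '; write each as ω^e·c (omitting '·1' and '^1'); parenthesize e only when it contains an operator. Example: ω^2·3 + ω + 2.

ω^ω·5 + ω^5·5 + ω^4·5 + ω^3·5 + ω^2·5 + ω·5 + 1

base 2: 10 = 2^(2 + 1) + 2; at 3: 3^(3 + 1) + 3 = 84; next = 83
base 3: 83 = 3^(3 + 1) + 2; at 4: 4^(4 + 1) + 2 = 1026; next = 1025
base 4: 1025 = 4^(4 + 1) + 1; at 5: 5^(5 + 1) + 1 = 15626; next = 15625
base 5: 15625 = 5^(5 + 1); at 6: 6^(6 + 1) = 279936; next = 279935
base 6: 279935 = 5·6^6 + 5·6^5 + 5·6^4 + 5·6^3 + 5·6^2 + 5·6 + 5; at 7: 5·7^7 + 5·7^5 + 5·7^4 + 5·7^3 + 5·7^2 + 5·7 + 5 = 4215755; next = 4215754
base 7: 4215754 = 5·7^7 + 5·7^5 + 5·7^4 + 5·7^3 + 5·7^2 + 5·7 + 4; at 8: 5·8^8 + 5·8^5 + 5·8^4 + 5·8^3 + 5·8^2 + 5·8 + 4 = 84073324; next = 84073323
base 8: 84073323 = 5·8^8 + 5·8^5 + 5·8^4 + 5·8^3 + 5·8^2 + 5·8 + 3; at 9: 5·9^9 + 5·9^5 + 5·9^4 + 5·9^3 + 5·9^2 + 5·9 + 3 = 1937434593; next = 1937434592
base 9: 1937434592 = 5·9^9 + 5·9^5 + 5·9^4 + 5·9^3 + 5·9^2 + 5·9 + 2; at 10: 5·10^10 + 5·10^5 + 5·10^4 + 5·10^3 + 5·10^2 + 5·10 + 2 = 50000555552; next = 50000555551
base 10: 50000555551 = 5·10^10 + 5·10^5 + 5·10^4 + 5·10^3 + 5·10^2 + 5·10 + 1; at 11: 5·11^11 + 5·11^5 + 5·11^4 + 5·11^3 + 5·11^2 + 5·11 + 1 = 1426559238831; next = 1426559238830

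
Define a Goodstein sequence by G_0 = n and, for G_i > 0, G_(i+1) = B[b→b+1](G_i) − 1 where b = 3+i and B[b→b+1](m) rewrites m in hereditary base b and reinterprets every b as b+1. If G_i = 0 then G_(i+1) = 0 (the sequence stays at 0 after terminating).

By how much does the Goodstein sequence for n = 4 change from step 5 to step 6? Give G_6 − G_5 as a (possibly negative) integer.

step 0: 4 = 3 + 1; sub 4 for 3: 4 + 1; = 5; G_1 = 5−1 = 4
step 1: 4 = 4; sub 5 for 4: 5; = 5; G_2 = 5−1 = 4
step 2: 4 = 4; sub 6 for 5: 4; = 4; G_3 = 4−1 = 3
step 3: 3 = 3; sub 7 for 6: 3; = 3; G_4 = 3−1 = 2
step 4: 2 = 2; sub 8 for 7: 2; = 2; G_5 = 2−1 = 1
step 5: 1 = 1; sub 9 for 8: 1; = 1; G_6 = 1−1 = 0

-1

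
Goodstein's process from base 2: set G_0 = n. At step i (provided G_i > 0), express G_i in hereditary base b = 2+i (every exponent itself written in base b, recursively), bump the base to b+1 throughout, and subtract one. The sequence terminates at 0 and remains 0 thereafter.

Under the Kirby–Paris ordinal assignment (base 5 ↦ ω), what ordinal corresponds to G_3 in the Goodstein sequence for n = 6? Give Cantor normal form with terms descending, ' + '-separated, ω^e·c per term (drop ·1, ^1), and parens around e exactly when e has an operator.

G_0=6  [base 2] 2^2 + 2  →[2↦3]→  3^3 + 3 = 30  −1 ⇒ G_1=29
G_1=29  [base 3] 3^3 + 2  →[3↦4]→  4^4 + 2 = 258  −1 ⇒ G_2=257
G_2=257  [base 4] 4^4 + 1  →[4↦5]→  5^5 + 1 = 3126  −1 ⇒ G_3=3125
G_3=3125  [base 5] 5^5  →[5↦6]→  6^6 = 46656  −1 ⇒ G_4=46655

ω^ω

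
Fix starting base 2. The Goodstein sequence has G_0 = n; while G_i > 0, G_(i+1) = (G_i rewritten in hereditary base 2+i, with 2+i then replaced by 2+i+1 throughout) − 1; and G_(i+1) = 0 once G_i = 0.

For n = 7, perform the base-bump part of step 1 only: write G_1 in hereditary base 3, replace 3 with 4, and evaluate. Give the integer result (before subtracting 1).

i=0: 7 = 2^2 + 2 + 1 (b=2); 2→3: 3^3 + 3 + 1 = 31; 31−1 = 30
i=1: 30 = 3^3 + 3 (b=3); 3→4: 4^4 + 4 = 260; 260−1 = 259

260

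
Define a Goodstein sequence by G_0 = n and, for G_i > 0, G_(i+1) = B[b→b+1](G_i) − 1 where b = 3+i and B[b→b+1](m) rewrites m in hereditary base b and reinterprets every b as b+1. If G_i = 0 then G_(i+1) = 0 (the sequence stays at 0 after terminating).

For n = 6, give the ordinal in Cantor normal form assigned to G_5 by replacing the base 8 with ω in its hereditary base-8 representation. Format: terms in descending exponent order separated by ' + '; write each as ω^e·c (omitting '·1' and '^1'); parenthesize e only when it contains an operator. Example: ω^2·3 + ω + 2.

7

(0) 6|_3 = 2·3 ↦ 2·4|_4 = 8 ⇒ 7
(1) 7|_4 = 4 + 3 ↦ 5 + 3|_5 = 8 ⇒ 7
(2) 7|_5 = 5 + 2 ↦ 6 + 2|_6 = 8 ⇒ 7
(3) 7|_6 = 6 + 1 ↦ 7 + 1|_7 = 8 ⇒ 7
(4) 7|_7 = 7 ↦ 8|_8 = 8 ⇒ 7
(5) 7|_8 = 7 ↦ 7|_9 = 7 ⇒ 6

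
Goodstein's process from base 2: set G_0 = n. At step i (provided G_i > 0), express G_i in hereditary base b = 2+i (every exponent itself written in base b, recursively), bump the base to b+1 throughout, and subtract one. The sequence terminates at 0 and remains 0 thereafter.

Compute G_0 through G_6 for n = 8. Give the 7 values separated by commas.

8, 80, 553, 6310, 93395, 1647195, 33554571

G_0 = 8. HB_2(8) = 2^(2 + 1). Bump = 81. G_1 = 80.
G_1 = 80. HB_3(80) = 2·3^3 + 2·3^2 + 2·3 + 2. Bump = 554. G_2 = 553.
G_2 = 553. HB_4(553) = 2·4^4 + 2·4^2 + 2·4 + 1. Bump = 6311. G_3 = 6310.
G_3 = 6310. HB_5(6310) = 2·5^5 + 2·5^2 + 2·5. Bump = 93396. G_4 = 93395.
G_4 = 93395. HB_6(93395) = 2·6^6 + 2·6^2 + 6 + 5. Bump = 1647196. G_5 = 1647195.
G_5 = 1647195. HB_7(1647195) = 2·7^7 + 2·7^2 + 7 + 4. Bump = 33554572. G_6 = 33554571.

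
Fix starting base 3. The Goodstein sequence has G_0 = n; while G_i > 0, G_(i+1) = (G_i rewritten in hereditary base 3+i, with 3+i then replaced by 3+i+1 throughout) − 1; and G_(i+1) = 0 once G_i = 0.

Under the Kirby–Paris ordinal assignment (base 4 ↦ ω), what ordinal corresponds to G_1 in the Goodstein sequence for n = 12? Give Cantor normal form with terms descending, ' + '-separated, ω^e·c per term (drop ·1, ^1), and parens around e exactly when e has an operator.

ω^2 + 3

step 0: 12 = 3^2 + 3; sub 4 for 3: 4^2 + 4; = 20; G_1 = 20−1 = 19
step 1: 19 = 4^2 + 3; sub 5 for 4: 5^2 + 3; = 28; G_2 = 28−1 = 27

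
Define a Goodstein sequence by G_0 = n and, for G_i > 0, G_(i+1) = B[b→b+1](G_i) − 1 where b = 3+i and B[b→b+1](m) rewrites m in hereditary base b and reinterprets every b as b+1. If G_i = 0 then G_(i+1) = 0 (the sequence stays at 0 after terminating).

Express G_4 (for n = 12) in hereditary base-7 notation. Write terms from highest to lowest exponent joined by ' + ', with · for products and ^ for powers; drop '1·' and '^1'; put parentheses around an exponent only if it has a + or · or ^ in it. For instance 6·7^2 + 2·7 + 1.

[0] 12 ≡ 3^2 + 3 (base 3). Lift 4: 20. −1: 19.
[1] 19 ≡ 4^2 + 3 (base 4). Lift 5: 28. −1: 27.
[2] 27 ≡ 5^2 + 2 (base 5). Lift 6: 38. −1: 37.
[3] 37 ≡ 6^2 + 1 (base 6). Lift 7: 50. −1: 49.
[4] 49 ≡ 7^2 (base 7). Lift 8: 64. −1: 63.

7^2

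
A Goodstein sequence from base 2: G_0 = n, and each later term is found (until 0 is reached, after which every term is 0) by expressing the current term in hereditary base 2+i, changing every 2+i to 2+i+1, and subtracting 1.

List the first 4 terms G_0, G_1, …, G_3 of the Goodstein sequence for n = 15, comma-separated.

15, 111, 1283, 18752

base 2: 15 = 2^(2 + 1) + 2^2 + 2 + 1; at 3: 3^(3 + 1) + 3^3 + 3 + 1 = 112; next = 111
base 3: 111 = 3^(3 + 1) + 3^3 + 3; at 4: 4^(4 + 1) + 4^4 + 4 = 1284; next = 1283
base 4: 1283 = 4^(4 + 1) + 4^4 + 3; at 5: 5^(5 + 1) + 5^5 + 3 = 18753; next = 18752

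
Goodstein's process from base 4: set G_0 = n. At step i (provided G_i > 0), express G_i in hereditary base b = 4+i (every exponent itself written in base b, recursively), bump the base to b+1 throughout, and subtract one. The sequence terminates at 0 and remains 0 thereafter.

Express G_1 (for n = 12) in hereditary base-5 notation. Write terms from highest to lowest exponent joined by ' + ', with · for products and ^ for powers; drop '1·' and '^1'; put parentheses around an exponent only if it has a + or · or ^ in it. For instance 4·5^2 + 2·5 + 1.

2·5 + 4

step 0: 12 = 3·4; sub 5 for 4: 3·5; = 15; G_1 = 15−1 = 14
step 1: 14 = 2·5 + 4; sub 6 for 5: 2·6 + 4; = 16; G_2 = 16−1 = 15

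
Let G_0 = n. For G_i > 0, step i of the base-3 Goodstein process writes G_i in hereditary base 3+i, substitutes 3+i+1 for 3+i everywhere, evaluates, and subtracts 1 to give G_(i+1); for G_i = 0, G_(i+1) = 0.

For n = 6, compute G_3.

base 3: 6 = 2·3; at 4: 2·4 = 8; next = 7
base 4: 7 = 4 + 3; at 5: 5 + 3 = 8; next = 7
base 5: 7 = 5 + 2; at 6: 6 + 2 = 8; next = 7
base 6: 7 = 6 + 1; at 7: 7 + 1 = 8; next = 7

7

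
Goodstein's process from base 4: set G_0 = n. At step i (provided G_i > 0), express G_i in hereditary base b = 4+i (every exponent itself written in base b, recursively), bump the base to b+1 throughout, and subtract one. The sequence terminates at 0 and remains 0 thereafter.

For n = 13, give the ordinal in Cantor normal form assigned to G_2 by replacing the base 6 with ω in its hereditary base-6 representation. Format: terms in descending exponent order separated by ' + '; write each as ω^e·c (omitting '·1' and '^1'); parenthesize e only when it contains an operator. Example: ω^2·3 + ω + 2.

step 0: 13 = 3·4 + 1; sub 5 for 4: 3·5 + 1; = 16; G_1 = 16−1 = 15
step 1: 15 = 3·5; sub 6 for 5: 3·6; = 18; G_2 = 18−1 = 17

ω·2 + 5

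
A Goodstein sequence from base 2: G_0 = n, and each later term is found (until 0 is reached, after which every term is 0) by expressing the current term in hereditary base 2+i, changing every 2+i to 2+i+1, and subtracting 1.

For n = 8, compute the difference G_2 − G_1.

473

(0) 8|_2 = 2^(2 + 1) ↦ 3^(3 + 1)|_3 = 81 ⇒ 80
(1) 80|_3 = 2·3^3 + 2·3^2 + 2·3 + 2 ↦ 2·4^4 + 2·4^2 + 2·4 + 2|_4 = 554 ⇒ 553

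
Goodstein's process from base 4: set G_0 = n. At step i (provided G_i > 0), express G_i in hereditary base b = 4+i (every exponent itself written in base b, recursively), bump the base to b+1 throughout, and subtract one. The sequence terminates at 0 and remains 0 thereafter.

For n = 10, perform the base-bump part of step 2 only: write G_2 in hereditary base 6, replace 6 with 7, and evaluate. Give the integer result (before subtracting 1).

14

10 —HB4→ 2·4 + 2 —bump→ 2·5 + 2 = 12 —(−1)→ 11
11 —HB5→ 2·5 + 1 —bump→ 2·6 + 1 = 13 —(−1)→ 12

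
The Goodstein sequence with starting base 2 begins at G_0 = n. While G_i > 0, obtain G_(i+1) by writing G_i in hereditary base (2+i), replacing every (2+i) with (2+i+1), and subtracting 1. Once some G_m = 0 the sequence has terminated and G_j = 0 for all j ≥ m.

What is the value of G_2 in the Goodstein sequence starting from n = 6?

257

G_0 = 6. HB_2(6) = 2^2 + 2. Bump = 30. G_1 = 29.
G_1 = 29. HB_3(29) = 3^3 + 2. Bump = 258. G_2 = 257.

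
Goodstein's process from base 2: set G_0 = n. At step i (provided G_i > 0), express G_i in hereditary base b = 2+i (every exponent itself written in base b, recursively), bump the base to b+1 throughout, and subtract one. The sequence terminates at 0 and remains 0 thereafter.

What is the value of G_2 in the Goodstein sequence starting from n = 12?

12 —HB2→ 2^(2 + 1) + 2^2 —bump→ 3^(3 + 1) + 3^3 = 108 —(−1)→ 107
107 —HB3→ 3^(3 + 1) + 2·3^2 + 2·3 + 2 —bump→ 4^(4 + 1) + 2·4^2 + 2·4 + 2 = 1066 —(−1)→ 1065
1065 —HB4→ 4^(4 + 1) + 2·4^2 + 2·4 + 1 —bump→ 5^(5 + 1) + 2·5^2 + 2·5 + 1 = 15686 —(−1)→ 15685

1065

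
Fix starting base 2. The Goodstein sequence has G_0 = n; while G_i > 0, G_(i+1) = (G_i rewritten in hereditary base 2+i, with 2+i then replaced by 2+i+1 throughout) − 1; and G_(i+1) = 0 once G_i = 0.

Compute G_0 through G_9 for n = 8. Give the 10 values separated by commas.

8, 80, 553, 6310, 93395, 1647195, 33554571, 774841151, 20000000211, 570623341475

base 2: 8 = 2^(2 + 1); at 3: 3^(3 + 1) = 81; next = 80
base 3: 80 = 2·3^3 + 2·3^2 + 2·3 + 2; at 4: 2·4^4 + 2·4^2 + 2·4 + 2 = 554; next = 553
base 4: 553 = 2·4^4 + 2·4^2 + 2·4 + 1; at 5: 2·5^5 + 2·5^2 + 2·5 + 1 = 6311; next = 6310
base 5: 6310 = 2·5^5 + 2·5^2 + 2·5; at 6: 2·6^6 + 2·6^2 + 2·6 = 93396; next = 93395
base 6: 93395 = 2·6^6 + 2·6^2 + 6 + 5; at 7: 2·7^7 + 2·7^2 + 7 + 5 = 1647196; next = 1647195
base 7: 1647195 = 2·7^7 + 2·7^2 + 7 + 4; at 8: 2·8^8 + 2·8^2 + 8 + 4 = 33554572; next = 33554571
base 8: 33554571 = 2·8^8 + 2·8^2 + 8 + 3; at 9: 2·9^9 + 2·9^2 + 9 + 3 = 774841152; next = 774841151
base 9: 774841151 = 2·9^9 + 2·9^2 + 9 + 2; at 10: 2·10^10 + 2·10^2 + 10 + 2 = 20000000212; next = 20000000211
base 10: 20000000211 = 2·10^10 + 2·10^2 + 10 + 1; at 11: 2·11^11 + 2·11^2 + 11 + 1 = 570623341476; next = 570623341475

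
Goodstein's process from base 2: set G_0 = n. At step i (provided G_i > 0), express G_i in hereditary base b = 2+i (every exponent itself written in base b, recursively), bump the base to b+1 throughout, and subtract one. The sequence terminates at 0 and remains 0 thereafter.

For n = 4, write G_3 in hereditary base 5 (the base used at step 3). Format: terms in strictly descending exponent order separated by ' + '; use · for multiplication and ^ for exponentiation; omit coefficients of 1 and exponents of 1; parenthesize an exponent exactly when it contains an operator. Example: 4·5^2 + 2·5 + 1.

2·5^2 + 2·5

step 0: 4 = 2^2; sub 3 for 2: 3^3; = 27; G_1 = 27−1 = 26
step 1: 26 = 2·3^2 + 2·3 + 2; sub 4 for 3: 2·4^2 + 2·4 + 2; = 42; G_2 = 42−1 = 41
step 2: 41 = 2·4^2 + 2·4 + 1; sub 5 for 4: 2·5^2 + 2·5 + 1; = 61; G_3 = 61−1 = 60
step 3: 60 = 2·5^2 + 2·5; sub 6 for 5: 2·6^2 + 2·6; = 84; G_4 = 84−1 = 83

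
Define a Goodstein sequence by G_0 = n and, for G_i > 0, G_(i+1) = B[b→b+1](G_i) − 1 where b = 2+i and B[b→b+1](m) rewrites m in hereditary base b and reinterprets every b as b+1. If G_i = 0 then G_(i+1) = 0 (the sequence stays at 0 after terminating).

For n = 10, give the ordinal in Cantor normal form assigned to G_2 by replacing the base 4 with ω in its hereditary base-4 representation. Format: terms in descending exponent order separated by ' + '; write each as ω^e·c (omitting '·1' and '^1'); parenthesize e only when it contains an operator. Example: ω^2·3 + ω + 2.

ω^(ω + 1) + 1

step 0: 10 = 2^(2 + 1) + 2; sub 3 for 2: 3^(3 + 1) + 3; = 84; G_1 = 84−1 = 83
step 1: 83 = 3^(3 + 1) + 2; sub 4 for 3: 4^(4 + 1) + 2; = 1026; G_2 = 1026−1 = 1025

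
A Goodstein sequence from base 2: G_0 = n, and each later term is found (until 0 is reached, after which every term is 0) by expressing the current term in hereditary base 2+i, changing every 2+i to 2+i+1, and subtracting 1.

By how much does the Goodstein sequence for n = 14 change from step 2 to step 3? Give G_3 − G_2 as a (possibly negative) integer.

17469

base 2: 14 = 2^(2 + 1) + 2^2 + 2; at 3: 3^(3 + 1) + 3^3 + 3 = 111; next = 110
base 3: 110 = 3^(3 + 1) + 3^3 + 2; at 4: 4^(4 + 1) + 4^4 + 2 = 1282; next = 1281
base 4: 1281 = 4^(4 + 1) + 4^4 + 1; at 5: 5^(5 + 1) + 5^5 + 1 = 18751; next = 18750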